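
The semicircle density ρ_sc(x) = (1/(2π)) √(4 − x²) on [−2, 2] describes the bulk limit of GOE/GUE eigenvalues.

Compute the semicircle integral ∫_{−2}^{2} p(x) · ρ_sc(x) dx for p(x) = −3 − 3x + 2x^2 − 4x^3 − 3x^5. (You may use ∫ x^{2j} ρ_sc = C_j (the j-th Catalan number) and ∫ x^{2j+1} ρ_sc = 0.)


Write p(x) = Σ a_i x^i, split into monomials and integrate each against ρ_sc separately.
Using ∫ x^{2j} ρ_sc = C_j = (1/(j+1)) C(2j, j) (Catalan numbers) and ∫ x^{2j+1} ρ_sc = 0 (odd monomials vanish by symmetry):
  i = 0 (even): a_0 · C_{0} = -3 · 1 = -3
  i = 1 (odd): ∫ x^1 ρ_sc = 0 (vanishes)
  i = 2 (even): a_2 · C_{1} = 2 · 1 = 2
  i = 3 (odd): ∫ x^3 ρ_sc = 0 (vanishes)
  i = 5 (odd): ∫ x^5 ρ_sc = 0 (vanishes)

Summing the contributions: ∫_{−2}^{2} p(x) ρ_sc(x) dx = (-3) + 2 = -1.


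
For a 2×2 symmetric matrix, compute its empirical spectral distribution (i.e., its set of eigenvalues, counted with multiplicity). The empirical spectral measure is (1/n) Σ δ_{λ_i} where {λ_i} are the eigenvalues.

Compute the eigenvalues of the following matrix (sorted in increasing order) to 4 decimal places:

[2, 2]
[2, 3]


Since M is real symmetric, both eigenvalues are real; they are the roots of det(λI − M) = λ² − (tr M) λ + det M.
tr M = 2 + 3 = 5.
det M = 2·3 − 2² = 6 − 4 = 2.
Characteristic polynomial: λ² − 5λ + 2 = 0.
Discriminant Δ = (tr M)² − 4·det M = 25 − 8 = 17; √Δ = 4.123106.
λ = (tr M ± √Δ)/2 = (5 ± 4.123106)/2, giving (tr M − √Δ)/2 = 0.4384 and (tr M + √Δ)/2 = 4.5616.

Eigenvalues sorted in increasing order: [0.4384, 4.5616].


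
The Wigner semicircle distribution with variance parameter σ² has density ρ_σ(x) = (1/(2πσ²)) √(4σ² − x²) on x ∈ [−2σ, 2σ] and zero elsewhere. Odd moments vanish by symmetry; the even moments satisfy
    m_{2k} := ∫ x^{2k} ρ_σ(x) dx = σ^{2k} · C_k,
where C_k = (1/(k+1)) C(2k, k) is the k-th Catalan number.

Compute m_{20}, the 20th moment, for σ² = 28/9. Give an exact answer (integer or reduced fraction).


By the scaled semicircle moment identity, m_{2k} = σ^{2k} · C_k with k = 10.
C_10 = (1/(k+1)) · C(2k, k) = (1/11) · C(20, 10) = (1/11) · 184756 = 16796.
σ^{2k} = (σ²)^k = (28/9)^10 = 296196766695424/3486784401.

Therefore m_{20} = σ^{20} · C_10 = (296196766695424/3486784401) · 16796 = 4974920893416341504/3486784401.


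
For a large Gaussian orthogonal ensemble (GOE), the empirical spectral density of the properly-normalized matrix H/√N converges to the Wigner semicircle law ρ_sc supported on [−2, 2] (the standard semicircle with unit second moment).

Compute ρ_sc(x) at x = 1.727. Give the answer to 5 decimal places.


ρ_sc(x) = (1/(2π)) √(4 − x²). With x = 1.727:
  4 − x² = 4 − (1.727)² = 4 − 2.982529 = 1.017471.
  √(4 − x²) = 1.008698.
  1/(2π) = 0.159155.
  ρ_sc(1.727) = 0.159155 · 1.008698 = 0.160539.

Rounded to 5 decimal places: ρ_sc(1.727) ≈ 0.16054.


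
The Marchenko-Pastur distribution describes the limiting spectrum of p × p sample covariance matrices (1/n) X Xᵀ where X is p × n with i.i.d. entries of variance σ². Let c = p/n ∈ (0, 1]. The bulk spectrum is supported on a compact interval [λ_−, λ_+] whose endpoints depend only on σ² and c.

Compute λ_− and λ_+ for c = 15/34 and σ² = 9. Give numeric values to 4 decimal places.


c = 15/34 = 0.441176; √c = 0.664211.
λ_− = σ² (1 − √c)² = 9 · (1 − 0.664211)² = 9 · (0.335789)² = 1.014787.
λ_+ = σ² (1 + √c)² = 9 · (1 + 0.664211)² = 9 · (1.664211)² = 24.926389.

Rounded to 4 decimal places: λ_− ≈ 1.0148, λ_+ ≈ 24.9264.


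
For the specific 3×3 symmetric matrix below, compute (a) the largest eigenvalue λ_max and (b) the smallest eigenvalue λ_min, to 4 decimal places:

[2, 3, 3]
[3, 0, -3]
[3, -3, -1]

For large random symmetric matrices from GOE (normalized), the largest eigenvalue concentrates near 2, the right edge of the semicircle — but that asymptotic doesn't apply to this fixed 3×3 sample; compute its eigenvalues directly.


Since M is real symmetric, all three eigenvalues are real; they are the roots of det(λI − M) = λ³ − (tr M) λ² + s λ − det M, where s is the sum of the principal 2×2 minors.
tr M = 2 + 0 + (-1) = 1.
s = (2·0 − 3²) + (2·(-1) − 3²) + (0·(-1) − (-3)²) = -9 + (-11) + (-9) = -29.
det M (expand along row 1) = 2·(-9) − 3·6 + 3·(-9) = -63.
Characteristic polynomial: λ³ − λ² − 29λ + 63 = 0.
Substitute λ = y + (tr M)/3 = y + 0.333333 to remove the quadratic term: y³ + p·y + q = 0 with p = s − (tr M)²/3 = -29.333333 and q = −2(tr M)³/27 + (tr M)·s/3 − det M = 53.259259.
Three real roots ⇒ use the trigonometric (Viète) form: r = 2√(−p/3) = 6.253888, φ = arccos(3q/(p·r)) = arccos(-0.870973) = 2.627976 rad.
y_k = r·cos(φ/3 − 2πk/3) for k = 0, 1, 2 gives y = 4.003958, 2.158498, -6.162457.
λ_k = y_k + 0.333333 gives λ = 4.3373, 2.4918, -5.8291 (check: the sum is 1.0000 = tr M).

Hence λ_max = 4.3373 and λ_min = -5.8291.


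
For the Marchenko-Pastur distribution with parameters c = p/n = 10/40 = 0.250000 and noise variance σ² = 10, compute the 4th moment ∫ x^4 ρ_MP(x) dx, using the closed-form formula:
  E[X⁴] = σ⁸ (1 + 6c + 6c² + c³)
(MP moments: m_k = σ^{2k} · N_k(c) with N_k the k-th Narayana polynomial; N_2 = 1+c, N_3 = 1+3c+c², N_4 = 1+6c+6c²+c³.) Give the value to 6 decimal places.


E[X⁴] = σ⁸ (1 + 6c + 6c² + c³) (fourth MP moment). With σ² = 10 (so σ⁸ = 10000) and c = 10/40 = 0.250000: E[X⁴] = 10000 · (1 + 6·0.250000 + 6·(0.250000)² + (0.250000)³) = 10000 · 2.890625.

So E[X^4] = 28906.250000.


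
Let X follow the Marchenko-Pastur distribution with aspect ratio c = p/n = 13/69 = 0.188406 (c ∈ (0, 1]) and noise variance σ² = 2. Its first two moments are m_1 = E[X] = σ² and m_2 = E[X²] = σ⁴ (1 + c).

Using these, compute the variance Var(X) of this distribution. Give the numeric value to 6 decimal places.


m_1 = E[X] = σ² = 2, so m_1² = 4.
m_2 = E[X²] = σ⁴ (1 + c) = 4 · (1 + 0.188406) = 4 · 1.188406 = 4.753623.
(Note m_2 − m_1² simplifies to c · σ⁴ = 0.188406 · 4.)

Var(X) = m_2 − m_1² = 4.753623 − 4 = 0.753623.


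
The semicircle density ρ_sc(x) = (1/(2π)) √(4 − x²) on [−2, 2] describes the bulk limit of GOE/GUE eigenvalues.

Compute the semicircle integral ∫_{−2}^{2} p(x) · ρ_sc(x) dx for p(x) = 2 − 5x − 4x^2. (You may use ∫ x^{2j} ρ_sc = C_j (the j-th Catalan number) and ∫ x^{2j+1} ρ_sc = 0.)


Write p(x) = Σ a_i x^i, split into monomials and integrate each against ρ_sc separately.
Using ∫ x^{2j} ρ_sc = C_j = (1/(j+1)) C(2j, j) (Catalan numbers) and ∫ x^{2j+1} ρ_sc = 0 (odd monomials vanish by symmetry):
  i = 0 (even): a_0 · C_{0} = 2 · 1 = 2
  i = 1 (odd): ∫ x^1 ρ_sc = 0 (vanishes)
  i = 2 (even): a_2 · C_{1} = -4 · 1 = -4

Summing the contributions: ∫_{−2}^{2} p(x) ρ_sc(x) dx = 2 + (-4) = -2.


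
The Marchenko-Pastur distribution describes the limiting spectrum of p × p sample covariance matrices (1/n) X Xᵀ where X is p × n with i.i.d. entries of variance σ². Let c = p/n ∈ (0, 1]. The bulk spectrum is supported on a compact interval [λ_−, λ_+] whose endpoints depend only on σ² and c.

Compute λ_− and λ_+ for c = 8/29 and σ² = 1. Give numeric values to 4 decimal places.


c = 8/29 = 0.275862; √c = 0.525226.
λ_− = σ² (1 − √c)² = 1 · (1 − 0.525226)² = 1 · (0.474774)² = 0.225411.
λ_+ = σ² (1 + √c)² = 1 · (1 + 0.525226)² = 1 · (1.525226)² = 2.326314.

Rounded to 4 decimal places: λ_− ≈ 0.2254, λ_+ ≈ 2.3263.


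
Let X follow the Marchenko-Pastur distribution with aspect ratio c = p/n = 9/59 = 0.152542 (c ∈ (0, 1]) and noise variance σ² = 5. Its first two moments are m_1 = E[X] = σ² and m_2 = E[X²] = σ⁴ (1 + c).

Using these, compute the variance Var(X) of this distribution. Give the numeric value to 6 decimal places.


m_1 = E[X] = σ² = 5, so m_1² = 25.
m_2 = E[X²] = σ⁴ (1 + c) = 25 · (1 + 0.152542) = 25 · 1.152542 = 28.813559.
(Note m_2 − m_1² simplifies to c · σ⁴ = 0.152542 · 25.)

Var(X) = m_2 − m_1² = 28.813559 − 25 = 3.813559.


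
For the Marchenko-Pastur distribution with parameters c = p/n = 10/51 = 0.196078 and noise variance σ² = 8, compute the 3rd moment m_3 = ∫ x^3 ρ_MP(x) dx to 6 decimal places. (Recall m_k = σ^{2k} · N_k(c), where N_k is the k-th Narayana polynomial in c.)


E[X³] = σ⁶ (1 + 3c + c²) (third MP moment). With σ² = 8 (so σ⁶ = 512) and c = 10/51 = 0.196078: E[X³] = 512 · (1 + 3·0.196078 + (0.196078)²) = 512 · 1.626682.

So E[X^3] = 832.861207.


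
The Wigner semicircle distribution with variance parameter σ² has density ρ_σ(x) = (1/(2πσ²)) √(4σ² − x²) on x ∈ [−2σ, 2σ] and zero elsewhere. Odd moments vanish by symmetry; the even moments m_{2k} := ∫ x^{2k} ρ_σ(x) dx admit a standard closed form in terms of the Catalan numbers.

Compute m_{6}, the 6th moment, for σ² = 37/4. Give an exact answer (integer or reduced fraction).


By the scaled semicircle moment identity, m_{2k} = σ^{2k} · C_k with k = 3.
C_3 = (1/(k+1)) · C(2k, k) = (1/4) · C(6, 3) = (1/4) · 20 = 5.
σ^{2k} = (σ²)^k = (37/4)^3 = 50653/64.

Therefore m_{6} = σ^{6} · C_3 = (50653/64) · 5 = 253265/64.


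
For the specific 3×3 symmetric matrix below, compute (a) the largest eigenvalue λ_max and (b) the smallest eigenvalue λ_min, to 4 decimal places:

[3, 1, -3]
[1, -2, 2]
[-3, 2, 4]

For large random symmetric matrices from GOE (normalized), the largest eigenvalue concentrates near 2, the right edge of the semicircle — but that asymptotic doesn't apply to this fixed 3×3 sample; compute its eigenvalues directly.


Since M is real symmetric, all three eigenvalues are real; they are the roots of det(λI − M) = λ³ − (tr M) λ² + s λ − det M, where s is the sum of the principal 2×2 minors.
tr M = 3 + (-2) + 4 = 5.
s = (3·(-2) − 1²) + (3·4 − (-3)²) + ((-2)·4 − 2²) = -7 + 3 + (-12) = -16.
det M (expand along row 1) = 3·(-12) − 1·10 + (-3)·(-4) = -34.
Characteristic polynomial: λ³ − 5λ² − 16λ + 34 = 0.
Substitute λ = y + (tr M)/3 = y + 1.666667 to remove the quadratic term: y³ + p·y + q = 0 with p = s − (tr M)²/3 = -24.333333 and q = −2(tr M)³/27 + (tr M)·s/3 − det M = -1.925926.
Three real roots ⇒ use the trigonometric (Viète) form: r = 2√(−p/3) = 5.696002, φ = arccos(3q/(p·r)) = arccos(0.041686) = 1.529098 rad.
y_k = r·cos(φ/3 − 2πk/3) for k = 0, 1, 2 gives y = 4.971990, -0.079168, -4.892822.
λ_k = y_k + 1.666667 gives λ = 6.6387, 1.5875, -3.2262 (check: the sum is 5.0000 = tr M).

Hence λ_max = 6.6387 and λ_min = -3.2262.


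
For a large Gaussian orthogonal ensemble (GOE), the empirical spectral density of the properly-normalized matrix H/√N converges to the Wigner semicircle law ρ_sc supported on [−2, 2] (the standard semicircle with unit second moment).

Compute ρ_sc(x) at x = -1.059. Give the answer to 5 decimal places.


ρ_sc(x) = (1/(2π)) √(4 − x²). With x = -1.059:
  4 − x² = 4 − (-1.059)² = 4 − 1.121481 = 2.878519.
  √(4 − x²) = 1.696620.
  1/(2π) = 0.159155.
  ρ_sc(-1.059) = 0.159155 · 1.696620 = 0.270025.

Rounded to 5 decimal places: ρ_sc(-1.059) ≈ 0.27003.


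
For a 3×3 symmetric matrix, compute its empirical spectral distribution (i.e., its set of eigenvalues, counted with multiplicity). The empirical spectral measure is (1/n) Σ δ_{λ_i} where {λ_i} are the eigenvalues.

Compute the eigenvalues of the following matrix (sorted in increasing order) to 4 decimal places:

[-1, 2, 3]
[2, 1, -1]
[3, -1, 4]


Since M is real symmetric, all three eigenvalues are real; they are the roots of det(λI − M) = λ³ − (tr M) λ² + s λ − det M, where s is the sum of the principal 2×2 minors.
tr M = -1 + 1 + 4 = 4.
s = ((-1)·1 − 2²) + ((-1)·4 − 3²) + (1·4 − (-1)²) = -5 + (-13) + 3 = -15.
det M (expand along row 1) = (-1)·3 − 2·11 + 3·(-5) = -40.
Characteristic polynomial: λ³ − 4λ² − 15λ + 40 = 0.
Substitute λ = y + (tr M)/3 = y + 1.333333 to remove the quadratic term: y³ + p·y + q = 0 with p = s − (tr M)²/3 = -20.333333 and q = −2(tr M)³/27 + (tr M)·s/3 − det M = 15.259259.
Three real roots ⇒ use the trigonometric (Viète) form: r = 2√(−p/3) = 5.206833, φ = arccos(3q/(p·r)) = arccos(-0.432387) = 2.017935 rad.
y_k = r·cos(φ/3 − 2πk/3) for k = 0, 1, 2 gives y = 4.072663, 0.773188, -4.845850.
λ_k = y_k + 1.333333 gives λ = 5.4060, 2.1065, -3.5125 (check: the sum is 4.0000 = tr M).

Eigenvalues sorted in increasing order: [-3.5125, 2.1065, 5.4060].


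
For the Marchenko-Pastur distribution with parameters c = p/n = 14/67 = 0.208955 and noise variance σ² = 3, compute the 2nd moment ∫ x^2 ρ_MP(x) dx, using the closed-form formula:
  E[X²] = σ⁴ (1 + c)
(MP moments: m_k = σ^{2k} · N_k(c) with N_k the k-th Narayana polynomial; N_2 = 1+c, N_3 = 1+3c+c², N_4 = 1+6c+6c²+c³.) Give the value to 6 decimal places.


E[X²] = σ⁴ (1 + c) (second MP moment). With σ² = 3 (so σ⁴ = 9) and c = 14/67 = 0.208955: E[X²] = 9 · (1 + 0.208955) = 9 · 1.208955.

So E[X^2] = 10.880597.


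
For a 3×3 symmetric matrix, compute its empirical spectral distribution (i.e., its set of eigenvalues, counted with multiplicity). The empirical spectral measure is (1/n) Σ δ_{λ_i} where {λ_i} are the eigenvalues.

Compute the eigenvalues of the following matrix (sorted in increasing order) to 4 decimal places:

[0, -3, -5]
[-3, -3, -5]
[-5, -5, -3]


Since M is real symmetric, all three eigenvalues are real; they are the roots of det(λI − M) = λ³ − (tr M) λ² + s λ − det M, where s is the sum of the principal 2×2 minors.
tr M = 0 + (-3) + (-3) = -6.
s = (0·(-3) − (-3)²) + (0·(-3) − (-5)²) + ((-3)·(-3) − (-5)²) = -9 + (-25) + (-16) = -50.
det M (expand along row 1) = 0·(-16) − (-3)·(-16) + (-5)·0 = -48.
Characteristic polynomial: λ³ + 6λ² − 50λ + 48 = 0.
Substitute λ = y + (tr M)/3 = y − 2.000000 to remove the quadratic term: y³ + p·y + q = 0 with p = s − (tr M)²/3 = -62.000000 and q = −2(tr M)³/27 + (tr M)·s/3 − det M = 164.000000.
Three real roots ⇒ use the trigonometric (Viète) form: r = 2√(−p/3) = 9.092121, φ = arccos(3q/(p·r)) = arccos(-0.872787) = 2.631679 rad.
y_k = r·cos(φ/3 − 2πk/3) for k = 0, 1, 2 gives y = 5.812469, 3.148632, -8.961101.
λ_k = y_k − 2.000000 gives λ = 3.8125, 1.1486, -10.9611 (check: the sum is -6.0000 = tr M).

Eigenvalues sorted in increasing order: [-10.9611, 1.1486, 3.8125].


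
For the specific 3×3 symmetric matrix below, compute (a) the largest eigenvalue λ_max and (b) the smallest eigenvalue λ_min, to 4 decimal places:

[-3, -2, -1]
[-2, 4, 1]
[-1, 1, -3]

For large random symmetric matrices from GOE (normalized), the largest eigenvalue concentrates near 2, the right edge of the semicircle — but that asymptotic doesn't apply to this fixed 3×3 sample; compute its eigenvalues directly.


Since M is real symmetric, all three eigenvalues are real; they are the roots of det(λI − M) = λ³ − (tr M) λ² + s λ − det M, where s is the sum of the principal 2×2 minors.
tr M = -3 + 4 + (-3) = -2.
s = ((-3)·4 − (-2)²) + ((-3)·(-3) − (-1)²) + (4·(-3) − 1²) = -16 + 8 + (-13) = -21.
det M (expand along row 1) = (-3)·(-13) − (-2)·7 + (-1)·2 = 51.
Characteristic polynomial: λ³ + 2λ² − 21λ − 51 = 0.
Substitute λ = y + (tr M)/3 = y − 0.666667 to remove the quadratic term: y³ + p·y + q = 0 with p = s − (tr M)²/3 = -22.333333 and q = −2(tr M)³/27 + (tr M)·s/3 − det M = -36.407407.
Three real roots ⇒ use the trigonometric (Viète) form: r = 2√(−p/3) = 5.456902, φ = arccos(3q/(p·r)) = arccos(0.896213) = 0.459638 rad.
y_k = r·cos(φ/3 − 2πk/3) for k = 0, 1, 2 gives y = 5.392979, -1.975264, -3.417715.
λ_k = y_k − 0.666667 gives λ = 4.7263, -2.6419, -4.0844 (check: the sum is -2.0000 = tr M).

Hence λ_max = 4.7263 and λ_min = -4.0844.


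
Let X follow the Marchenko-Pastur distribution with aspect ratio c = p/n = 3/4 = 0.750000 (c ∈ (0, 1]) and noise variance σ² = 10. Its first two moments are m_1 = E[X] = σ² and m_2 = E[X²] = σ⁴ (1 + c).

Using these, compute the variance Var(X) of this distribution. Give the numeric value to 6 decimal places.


m_1 = E[X] = σ² = 10, so m_1² = 100.
m_2 = E[X²] = σ⁴ (1 + c) = 100 · (1 + 0.750000) = 100 · 1.750000 = 175.000000.
(Note m_2 − m_1² simplifies to c · σ⁴ = 0.750000 · 100.)

Var(X) = m_2 − m_1² = 175.000000 − 100 = 75.000000.


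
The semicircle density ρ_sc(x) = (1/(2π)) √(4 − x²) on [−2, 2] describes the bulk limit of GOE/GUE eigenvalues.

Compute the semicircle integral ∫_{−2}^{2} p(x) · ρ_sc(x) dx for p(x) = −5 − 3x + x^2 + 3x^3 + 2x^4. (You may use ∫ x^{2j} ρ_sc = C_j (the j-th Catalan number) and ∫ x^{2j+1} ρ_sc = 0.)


Write p(x) = Σ a_i x^i, split into monomials and integrate each against ρ_sc separately.
Using ∫ x^{2j} ρ_sc = C_j = (1/(j+1)) C(2j, j) (Catalan numbers) and ∫ x^{2j+1} ρ_sc = 0 (odd monomials vanish by symmetry):
  i = 0 (even): a_0 · C_{0} = -5 · 1 = -5
  i = 1 (odd): ∫ x^1 ρ_sc = 0 (vanishes)
  i = 2 (even): a_2 · C_{1} = 1 · 1 = 1
  i = 3 (odd): ∫ x^3 ρ_sc = 0 (vanishes)
  i = 4 (even): a_4 · C_{2} = 2 · 2 = 4

Summing the contributions: ∫_{−2}^{2} p(x) ρ_sc(x) dx = (-5) + 1 + 4 = 0.


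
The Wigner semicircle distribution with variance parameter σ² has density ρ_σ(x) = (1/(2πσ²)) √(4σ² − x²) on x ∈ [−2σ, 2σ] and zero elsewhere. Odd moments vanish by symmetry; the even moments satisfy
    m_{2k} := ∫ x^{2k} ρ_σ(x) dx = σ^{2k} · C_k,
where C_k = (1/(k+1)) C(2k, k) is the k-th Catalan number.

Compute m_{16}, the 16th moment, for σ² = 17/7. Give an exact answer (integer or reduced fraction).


By the scaled semicircle moment identity, m_{2k} = σ^{2k} · C_k with k = 8.
C_8 = (1/(k+1)) · C(2k, k) = (1/9) · C(16, 8) = (1/9) · 12870 = 1430.
σ^{2k} = (σ²)^k = (17/7)^8 = 6975757441/5764801.

Therefore m_{16} = σ^{16} · C_8 = (6975757441/5764801) · 1430 = 9975333140630/5764801.


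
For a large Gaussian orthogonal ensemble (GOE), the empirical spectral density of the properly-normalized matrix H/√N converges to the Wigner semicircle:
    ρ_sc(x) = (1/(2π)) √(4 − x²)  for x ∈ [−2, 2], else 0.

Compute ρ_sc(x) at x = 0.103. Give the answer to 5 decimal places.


ρ_sc(x) = (1/(2π)) √(4 − x²). With x = 0.103:
  4 − x² = 4 − (0.103)² = 4 − 0.010609 = 3.989391.
  √(4 − x²) = 1.997346.
  1/(2π) = 0.159155.
  ρ_sc(0.103) = 0.159155 · 1.997346 = 0.317887.

Rounded to 5 decimal places: ρ_sc(0.103) ≈ 0.31789.


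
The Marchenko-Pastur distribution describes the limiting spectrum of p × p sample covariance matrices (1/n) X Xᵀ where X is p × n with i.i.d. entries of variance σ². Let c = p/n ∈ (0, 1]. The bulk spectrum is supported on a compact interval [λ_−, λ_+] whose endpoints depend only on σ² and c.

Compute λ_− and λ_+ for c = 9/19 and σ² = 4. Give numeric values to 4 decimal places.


c = 9/19 = 0.473684; √c = 0.688247.
λ_− = σ² (1 − √c)² = 4 · (1 − 0.688247)² = 4 · (0.311753)² = 0.388759.
λ_+ = σ² (1 + √c)² = 4 · (1 + 0.688247)² = 4 · (1.688247)² = 11.400714.

Rounded to 4 decimal places: λ_− ≈ 0.3888, λ_+ ≈ 11.4007.


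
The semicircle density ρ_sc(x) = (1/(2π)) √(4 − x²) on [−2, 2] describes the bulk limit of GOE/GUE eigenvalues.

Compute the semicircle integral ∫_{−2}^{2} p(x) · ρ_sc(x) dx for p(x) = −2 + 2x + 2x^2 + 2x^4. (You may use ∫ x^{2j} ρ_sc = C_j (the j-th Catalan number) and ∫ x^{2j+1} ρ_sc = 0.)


Write p(x) = Σ a_i x^i, split into monomials and integrate each against ρ_sc separately.
Using ∫ x^{2j} ρ_sc = C_j = (1/(j+1)) C(2j, j) (Catalan numbers) and ∫ x^{2j+1} ρ_sc = 0 (odd monomials vanish by symmetry):
  i = 0 (even): a_0 · C_{0} = -2 · 1 = -2
  i = 1 (odd): ∫ x^1 ρ_sc = 0 (vanishes)
  i = 2 (even): a_2 · C_{1} = 2 · 1 = 2
  i = 4 (even): a_4 · C_{2} = 2 · 2 = 4

Summing the contributions: ∫_{−2}^{2} p(x) ρ_sc(x) dx = (-2) + 2 + 4 = 4.


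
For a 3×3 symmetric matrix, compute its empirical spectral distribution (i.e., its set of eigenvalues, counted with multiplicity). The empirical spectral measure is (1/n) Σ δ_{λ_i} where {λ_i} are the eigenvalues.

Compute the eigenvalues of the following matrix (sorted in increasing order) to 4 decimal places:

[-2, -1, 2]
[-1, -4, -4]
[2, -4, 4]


Since M is real symmetric, all three eigenvalues are real; they are the roots of det(λI − M) = λ³ − (tr M) λ² + s λ − det M, where s is the sum of the principal 2×2 minors.
tr M = -2 + (-4) + 4 = -2.
s = ((-2)·(-4) − (-1)²) + ((-2)·4 − 2²) + ((-4)·4 − (-4)²) = 7 + (-12) + (-32) = -37.
det M (expand along row 1) = (-2)·(-32) − (-1)·4 + 2·12 = 92.
Characteristic polynomial: λ³ + 2λ² − 37λ − 92 = 0.
Substitute λ = y + (tr M)/3 = y − 0.666667 to remove the quadratic term: y³ + p·y + q = 0 with p = s − (tr M)²/3 = -38.333333 and q = −2(tr M)³/27 + (tr M)·s/3 − det M = -66.740741.
Three real roots ⇒ use the trigonometric (Viète) form: r = 2√(−p/3) = 7.149204, φ = arccos(3q/(p·r)) = arccos(0.730597) = 0.751600 rad.
y_k = r·cos(φ/3 − 2πk/3) for k = 0, 1, 2 gives y = 6.926008, -1.928030, -4.997978.
λ_k = y_k − 0.666667 gives λ = 6.2593, -2.5947, -5.6646 (check: the sum is -2.0000 = tr M).

Eigenvalues sorted in increasing order: [-5.6646, -2.5947, 6.2593].


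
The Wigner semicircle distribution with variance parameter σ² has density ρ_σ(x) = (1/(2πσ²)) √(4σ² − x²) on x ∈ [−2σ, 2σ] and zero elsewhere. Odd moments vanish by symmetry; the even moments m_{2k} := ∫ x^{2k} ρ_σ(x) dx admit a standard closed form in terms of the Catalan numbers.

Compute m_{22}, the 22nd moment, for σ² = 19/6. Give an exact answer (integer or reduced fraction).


By the scaled semicircle moment identity, m_{2k} = σ^{2k} · C_k with k = 11.
C_11 = (1/(k+1)) · C(2k, k) = (1/12) · C(22, 11) = (1/12) · 705432 = 58786.
σ^{2k} = (σ²)^k = (19/6)^11 = 116490258898219/362797056.

Therefore m_{22} = σ^{22} · C_11 = (116490258898219/362797056) · 58786 = 3423998179795351067/181398528.


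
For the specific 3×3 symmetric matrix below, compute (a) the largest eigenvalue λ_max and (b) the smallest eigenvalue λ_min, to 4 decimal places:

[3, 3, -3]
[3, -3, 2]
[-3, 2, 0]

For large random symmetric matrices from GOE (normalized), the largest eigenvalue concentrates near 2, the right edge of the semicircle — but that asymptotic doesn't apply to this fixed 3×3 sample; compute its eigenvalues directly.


Since M is real symmetric, all three eigenvalues are real; they are the roots of det(λI − M) = λ³ − (tr M) λ² + s λ − det M, where s is the sum of the principal 2×2 minors.
tr M = 3 + (-3) + 0 = 0.
s = (3·(-3) − 3²) + (3·0 − (-3)²) + ((-3)·0 − 2²) = -18 + (-9) + (-4) = -31.
det M (expand along row 1) = 3·(-4) − 3·6 + (-3)·(-3) = -21.
Characteristic polynomial: λ³ − 31λ + 21 = 0.
Substitute λ = y + (tr M)/3 = y + 0.000000 to remove the quadratic term: y³ + p·y + q = 0 with p = s − (tr M)²/3 = -31.000000 and q = −2(tr M)³/27 + (tr M)·s/3 − det M = 21.000000.
Three real roots ⇒ use the trigonometric (Viète) form: r = 2√(−p/3) = 6.429101, φ = arccos(3q/(p·r)) = arccos(-0.316103) = 1.892415 rad.
y_k = r·cos(φ/3 − 2πk/3) for k = 0, 1, 2 gives y = 5.191839, 0.687921, -5.879760.
λ_k = y_k + 0.000000 gives λ = 5.1918, 0.6879, -5.8798 (check: the sum is 0.0000 = tr M).

Hence λ_max = 5.1918 and λ_min = -5.8798.


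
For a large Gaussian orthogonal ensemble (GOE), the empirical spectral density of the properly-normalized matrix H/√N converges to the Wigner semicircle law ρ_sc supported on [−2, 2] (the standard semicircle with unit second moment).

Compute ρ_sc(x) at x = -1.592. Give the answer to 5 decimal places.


ρ_sc(x) = (1/(2π)) √(4 − x²). With x = -1.592:
  4 − x² = 4 − (-1.592)² = 4 − 2.534464 = 1.465536.
  √(4 − x²) = 1.210593.
  1/(2π) = 0.159155.
  ρ_sc(-1.592) = 0.159155 · 1.210593 = 0.192672.

Rounded to 5 decimal places: ρ_sc(-1.592) ≈ 0.19267.


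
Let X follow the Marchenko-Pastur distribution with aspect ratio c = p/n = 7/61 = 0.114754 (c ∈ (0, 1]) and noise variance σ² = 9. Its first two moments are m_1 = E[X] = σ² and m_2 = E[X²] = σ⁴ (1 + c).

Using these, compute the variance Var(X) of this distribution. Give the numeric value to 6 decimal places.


m_1 = E[X] = σ² = 9, so m_1² = 81.
m_2 = E[X²] = σ⁴ (1 + c) = 81 · (1 + 0.114754) = 81 · 1.114754 = 90.295082.
(Note m_2 − m_1² simplifies to c · σ⁴ = 0.114754 · 81.)

Var(X) = m_2 − m_1² = 90.295082 − 81 = 9.295082.


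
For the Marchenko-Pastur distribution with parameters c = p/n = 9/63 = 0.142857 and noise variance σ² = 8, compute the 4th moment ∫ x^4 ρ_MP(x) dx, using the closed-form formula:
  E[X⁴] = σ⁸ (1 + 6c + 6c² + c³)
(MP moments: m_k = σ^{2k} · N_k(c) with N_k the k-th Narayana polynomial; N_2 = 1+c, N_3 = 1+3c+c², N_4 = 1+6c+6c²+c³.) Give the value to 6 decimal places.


E[X⁴] = σ⁸ (1 + 6c + 6c² + c³) (fourth MP moment). With σ² = 8 (so σ⁸ = 4096) and c = 9/63 = 0.142857: E[X⁴] = 4096 · (1 + 6·0.142857 + 6·(0.142857)² + (0.142857)³) = 4096 · 1.982507.

So E[X^4] = 8120.349854.


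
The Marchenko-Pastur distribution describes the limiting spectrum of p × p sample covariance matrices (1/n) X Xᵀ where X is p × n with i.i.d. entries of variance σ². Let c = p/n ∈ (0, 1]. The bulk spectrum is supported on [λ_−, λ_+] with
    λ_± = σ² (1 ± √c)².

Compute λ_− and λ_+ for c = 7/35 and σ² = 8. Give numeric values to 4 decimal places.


c = 7/35 = 0.200000; √c = 0.447214.
λ_− = σ² (1 − √c)² = 8 · (1 − 0.447214)² = 8 · (0.552786)² = 2.444582.
λ_+ = σ² (1 + √c)² = 8 · (1 + 0.447214)² = 8 · (1.447214)² = 16.755418.

Rounded to 4 decimal places: λ_− ≈ 2.4446, λ_+ ≈ 16.7554.


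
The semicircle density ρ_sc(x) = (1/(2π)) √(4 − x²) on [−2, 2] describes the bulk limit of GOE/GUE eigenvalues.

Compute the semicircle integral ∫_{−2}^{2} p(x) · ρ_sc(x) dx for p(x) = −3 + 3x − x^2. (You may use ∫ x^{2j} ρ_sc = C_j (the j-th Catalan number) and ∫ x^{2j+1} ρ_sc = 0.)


Write p(x) = Σ a_i x^i, split into monomials and integrate each against ρ_sc separately.
Using ∫ x^{2j} ρ_sc = C_j = (1/(j+1)) C(2j, j) (Catalan numbers) and ∫ x^{2j+1} ρ_sc = 0 (odd monomials vanish by symmetry):
  i = 0 (even): a_0 · C_{0} = -3 · 1 = -3
  i = 1 (odd): ∫ x^1 ρ_sc = 0 (vanishes)
  i = 2 (even): a_2 · C_{1} = -1 · 1 = -1

Summing the contributions: ∫_{−2}^{2} p(x) ρ_sc(x) dx = (-3) + (-1) = -4.


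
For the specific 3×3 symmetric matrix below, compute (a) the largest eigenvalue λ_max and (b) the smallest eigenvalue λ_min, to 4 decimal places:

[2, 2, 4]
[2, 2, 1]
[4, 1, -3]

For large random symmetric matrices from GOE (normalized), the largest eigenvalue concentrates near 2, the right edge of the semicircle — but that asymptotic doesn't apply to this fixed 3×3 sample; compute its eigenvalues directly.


Since M is real symmetric, all three eigenvalues are real; they are the roots of det(λI − M) = λ³ − (tr M) λ² + s λ − det M, where s is the sum of the principal 2×2 minors.
tr M = 2 + 2 + (-3) = 1.
s = (2·2 − 2²) + (2·(-3) − 4²) + (2·(-3) − 1²) = 0 + (-22) + (-7) = -29.
det M (expand along row 1) = 2·(-7) − 2·(-10) + 4·(-6) = -18.
Characteristic polynomial: λ³ − λ² − 29λ + 18 = 0.
Substitute λ = y + (tr M)/3 = y + 0.333333 to remove the quadratic term: y³ + p·y + q = 0 with p = s − (tr M)²/3 = -29.333333 and q = −2(tr M)³/27 + (tr M)·s/3 − det M = 8.259259.
Three real roots ⇒ use the trigonometric (Viète) form: r = 2√(−p/3) = 6.253888, φ = arccos(3q/(p·r)) = arccos(-0.135067) = 1.706278 rad.
y_k = r·cos(φ/3 − 2πk/3) for k = 0, 1, 2 gives y = 5.269337, 0.282333, -5.551670.
λ_k = y_k + 0.333333 gives λ = 5.6027, 0.6157, -5.2183 (check: the sum is 1.0000 = tr M).

Hence λ_max = 5.6027 and λ_min = -5.2183.


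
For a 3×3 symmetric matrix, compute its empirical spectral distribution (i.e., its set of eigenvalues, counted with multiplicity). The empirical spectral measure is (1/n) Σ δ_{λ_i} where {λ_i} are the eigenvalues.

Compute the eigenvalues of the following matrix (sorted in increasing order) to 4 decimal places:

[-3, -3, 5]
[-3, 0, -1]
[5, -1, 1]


Since M is real symmetric, all three eigenvalues are real; they are the roots of det(λI − M) = λ³ − (tr M) λ² + s λ − det M, where s is the sum of the principal 2×2 minors.
tr M = -3 + 0 + 1 = -2.
s = ((-3)·0 − (-3)²) + ((-3)·1 − 5²) + (0·1 − (-1)²) = -9 + (-28) + (-1) = -38.
det M (expand along row 1) = (-3)·(-1) − (-3)·2 + 5·3 = 24.
Characteristic polynomial: λ³ + 2λ² − 38λ − 24 = 0.
Substitute λ = y + (tr M)/3 = y − 0.666667 to remove the quadratic term: y³ + p·y + q = 0 with p = s − (tr M)²/3 = -39.333333 and q = −2(tr M)³/27 + (tr M)·s/3 − det M = 1.925926.
Three real roots ⇒ use the trigonometric (Viète) form: r = 2√(−p/3) = 7.241854, φ = arccos(3q/(p·r)) = arccos(-0.020284) = 1.591082 rad.
y_k = r·cos(φ/3 − 2πk/3) for k = 0, 1, 2 gives y = 6.247002, 0.048967, -6.295969.
λ_k = y_k − 0.666667 gives λ = 5.5803, -0.6177, -6.9626 (check: the sum is -2.0000 = tr M).

Eigenvalues sorted in increasing order: [-6.9626, -0.6177, 5.5803].


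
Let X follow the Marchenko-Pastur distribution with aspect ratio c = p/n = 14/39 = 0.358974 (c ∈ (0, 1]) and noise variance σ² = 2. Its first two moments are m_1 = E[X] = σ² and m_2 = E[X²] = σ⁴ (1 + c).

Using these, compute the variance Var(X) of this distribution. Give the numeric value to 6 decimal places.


m_1 = E[X] = σ² = 2, so m_1² = 4.
m_2 = E[X²] = σ⁴ (1 + c) = 4 · (1 + 0.358974) = 4 · 1.358974 = 5.435897.
(Note m_2 − m_1² simplifies to c · σ⁴ = 0.358974 · 4.)

Var(X) = m_2 − m_1² = 5.435897 − 4 = 1.435897.


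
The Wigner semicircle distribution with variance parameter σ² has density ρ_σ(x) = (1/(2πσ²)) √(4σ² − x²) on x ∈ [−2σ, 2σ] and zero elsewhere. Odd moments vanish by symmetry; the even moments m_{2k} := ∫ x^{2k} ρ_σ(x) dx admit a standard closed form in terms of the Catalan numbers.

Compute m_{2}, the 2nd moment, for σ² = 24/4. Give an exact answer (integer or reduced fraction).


By the scaled semicircle moment identity, m_{2k} = σ^{2k} · C_k with k = 1.
C_1 = (1/(k+1)) · C(2k, k) = (1/2) · C(2, 1) = (1/2) · 2 = 1.
σ^{2k} = (σ²)^k = (24/4)^1 = 6.

Therefore m_{2} = σ^{2} · C_1 = 6 · 1 = 6.


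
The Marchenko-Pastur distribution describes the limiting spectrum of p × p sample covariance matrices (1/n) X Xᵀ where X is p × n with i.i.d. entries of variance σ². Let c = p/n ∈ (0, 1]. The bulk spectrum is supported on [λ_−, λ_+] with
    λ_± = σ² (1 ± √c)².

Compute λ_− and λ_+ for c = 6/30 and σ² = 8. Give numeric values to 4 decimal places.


c = 6/30 = 0.200000; √c = 0.447214.
λ_− = σ² (1 − √c)² = 8 · (1 − 0.447214)² = 8 · (0.552786)² = 2.444582.
λ_+ = σ² (1 + √c)² = 8 · (1 + 0.447214)² = 8 · (1.447214)² = 16.755418.

Rounded to 4 decimal places: λ_− ≈ 2.4446, λ_+ ≈ 16.7554.


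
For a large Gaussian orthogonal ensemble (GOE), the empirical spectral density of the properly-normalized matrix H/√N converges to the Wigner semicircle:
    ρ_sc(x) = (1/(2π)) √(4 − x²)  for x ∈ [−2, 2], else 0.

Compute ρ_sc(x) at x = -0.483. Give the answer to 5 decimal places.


ρ_sc(x) = (1/(2π)) √(4 − x²). With x = -0.483:
  4 − x² = 4 − (-0.483)² = 4 − 0.233289 = 3.766711.
  √(4 − x²) = 1.940802.
  1/(2π) = 0.159155.
  ρ_sc(-0.483) = 0.159155 · 1.940802 = 0.308888.

Rounded to 5 decimal places: ρ_sc(-0.483) ≈ 0.30889.


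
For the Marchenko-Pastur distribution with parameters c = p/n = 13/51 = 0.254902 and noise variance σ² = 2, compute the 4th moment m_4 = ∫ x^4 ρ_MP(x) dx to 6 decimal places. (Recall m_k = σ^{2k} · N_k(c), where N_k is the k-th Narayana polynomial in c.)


E[X⁴] = σ⁸ (1 + 6c + 6c² + c³) (fourth MP moment). With σ² = 2 (so σ⁸ = 16) and c = 13/51 = 0.254902: E[X⁴] = 16 · (1 + 6·0.254902 + 6·(0.254902)² + (0.254902)³) = 16 · 2.935824.

So E[X^4] = 46.973185.


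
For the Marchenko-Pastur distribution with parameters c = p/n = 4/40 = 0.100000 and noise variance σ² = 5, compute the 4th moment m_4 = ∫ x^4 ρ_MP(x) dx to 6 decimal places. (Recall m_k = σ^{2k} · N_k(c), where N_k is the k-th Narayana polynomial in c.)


E[X⁴] = σ⁸ (1 + 6c + 6c² + c³) (fourth MP moment). With σ² = 5 (so σ⁸ = 625) and c = 4/40 = 0.100000: E[X⁴] = 625 · (1 + 6·0.100000 + 6·(0.100000)² + (0.100000)³) = 625 · 1.661000.

So E[X^4] = 1038.125000.


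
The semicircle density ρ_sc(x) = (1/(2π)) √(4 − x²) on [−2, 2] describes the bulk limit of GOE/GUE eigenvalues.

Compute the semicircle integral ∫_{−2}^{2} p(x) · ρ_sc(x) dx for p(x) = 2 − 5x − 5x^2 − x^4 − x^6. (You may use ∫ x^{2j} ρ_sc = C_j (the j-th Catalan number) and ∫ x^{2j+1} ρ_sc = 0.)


Write p(x) = Σ a_i x^i, split into monomials and integrate each against ρ_sc separately.
Using ∫ x^{2j} ρ_sc = C_j = (1/(j+1)) C(2j, j) (Catalan numbers) and ∫ x^{2j+1} ρ_sc = 0 (odd monomials vanish by symmetry):
  i = 0 (even): a_0 · C_{0} = 2 · 1 = 2
  i = 1 (odd): ∫ x^1 ρ_sc = 0 (vanishes)
  i = 2 (even): a_2 · C_{1} = -5 · 1 = -5
  i = 4 (even): a_4 · C_{2} = -1 · 2 = -2
  i = 6 (even): a_6 · C_{3} = -1 · 5 = -5

Summing the contributions: ∫_{−2}^{2} p(x) ρ_sc(x) dx = 2 + (-5) + (-2) + (-5) = -10.


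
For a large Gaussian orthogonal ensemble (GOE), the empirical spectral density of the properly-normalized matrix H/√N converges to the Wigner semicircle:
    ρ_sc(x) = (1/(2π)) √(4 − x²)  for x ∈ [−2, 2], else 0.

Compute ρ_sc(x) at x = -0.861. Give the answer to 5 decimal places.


ρ_sc(x) = (1/(2π)) √(4 − x²). With x = -0.861:
  4 − x² = 4 − (-0.861)² = 4 − 0.741321 = 3.258679.
  √(4 − x²) = 1.805181.
  1/(2π) = 0.159155.
  ρ_sc(-0.861) = 0.159155 · 1.805181 = 0.287304.

Rounded to 5 decimal places: ρ_sc(-0.861) ≈ 0.28730.


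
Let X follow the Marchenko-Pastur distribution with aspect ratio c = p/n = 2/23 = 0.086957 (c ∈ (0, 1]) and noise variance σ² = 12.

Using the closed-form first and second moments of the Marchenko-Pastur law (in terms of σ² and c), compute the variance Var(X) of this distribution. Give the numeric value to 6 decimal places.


Recall the MP moments m_1 = E[X] = σ² and m_2 = E[X²] = σ⁴ (1 + c).
m_1 = E[X] = σ² = 12, so m_1² = 144.
m_2 = E[X²] = σ⁴ (1 + c) = 144 · (1 + 0.086957) = 144 · 1.086957 = 156.521739.
(Note m_2 − m_1² simplifies to c · σ⁴ = 0.086957 · 144.)

Var(X) = m_2 − m_1² = 156.521739 − 144 = 12.521739.


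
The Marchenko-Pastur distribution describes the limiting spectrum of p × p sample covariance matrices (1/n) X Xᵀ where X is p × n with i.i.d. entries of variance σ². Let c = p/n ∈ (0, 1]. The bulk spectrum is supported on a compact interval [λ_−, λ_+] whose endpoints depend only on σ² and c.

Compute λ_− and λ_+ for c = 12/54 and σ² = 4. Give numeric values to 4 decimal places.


c = 12/54 = 0.222222; √c = 0.471405.
λ_− = σ² (1 − √c)² = 4 · (1 − 0.471405)² = 4 · (0.528595)² = 1.117653.
λ_+ = σ² (1 + √c)² = 4 · (1 + 0.471405)² = 4 · (1.471405)² = 8.660125.

Rounded to 4 decimal places: λ_− ≈ 1.1177, λ_+ ≈ 8.6601.


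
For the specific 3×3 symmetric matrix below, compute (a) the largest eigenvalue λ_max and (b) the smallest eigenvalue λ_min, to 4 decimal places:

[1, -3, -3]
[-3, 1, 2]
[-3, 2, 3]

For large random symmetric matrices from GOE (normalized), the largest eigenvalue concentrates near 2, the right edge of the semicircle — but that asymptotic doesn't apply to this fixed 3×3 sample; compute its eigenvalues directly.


Since M is real symmetric, all three eigenvalues are real; they are the roots of det(λI − M) = λ³ − (tr M) λ² + s λ − det M, where s is the sum of the principal 2×2 minors.
tr M = 1 + 1 + 3 = 5.
s = (1·1 − (-3)²) + (1·3 − (-3)²) + (1·3 − 2²) = -8 + (-6) + (-1) = -15.
det M (expand along row 1) = 1·(-1) − (-3)·(-3) + (-3)·(-3) = -1.
Characteristic polynomial: λ³ − 5λ² − 15λ + 1 = 0.
Substitute λ = y + (tr M)/3 = y + 1.666667 to remove the quadratic term: y³ + p·y + q = 0 with p = s − (tr M)²/3 = -23.333333 and q = −2(tr M)³/27 + (tr M)·s/3 − det M = -33.259259.
Three real roots ⇒ use the trigonometric (Viète) form: r = 2√(−p/3) = 5.577734, φ = arccos(3q/(p·r)) = arccos(0.766654) = 0.697183 rad.
y_k = r·cos(φ/3 − 2πk/3) for k = 0, 1, 2 gives y = 5.427791, -1.601401, -3.826390.
λ_k = y_k + 1.666667 gives λ = 7.0945, 0.0653, -2.1597 (check: the sum is 5.0000 = tr M).

Hence λ_max = 7.0945 and λ_min = -2.1597.


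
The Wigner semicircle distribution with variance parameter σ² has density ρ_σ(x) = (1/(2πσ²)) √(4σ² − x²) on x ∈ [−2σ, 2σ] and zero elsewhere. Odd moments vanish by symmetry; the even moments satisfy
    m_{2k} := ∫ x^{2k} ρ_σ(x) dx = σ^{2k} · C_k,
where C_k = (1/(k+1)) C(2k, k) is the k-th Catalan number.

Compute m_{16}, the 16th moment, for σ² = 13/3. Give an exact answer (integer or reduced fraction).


By the scaled semicircle moment identity, m_{2k} = σ^{2k} · C_k with k = 8.
C_8 = (1/(k+1)) · C(2k, k) = (1/9) · C(16, 8) = (1/9) · 12870 = 1430.
σ^{2k} = (σ²)^k = (13/3)^8 = 815730721/6561.

Therefore m_{16} = σ^{16} · C_8 = (815730721/6561) · 1430 = 1166494931030/6561.


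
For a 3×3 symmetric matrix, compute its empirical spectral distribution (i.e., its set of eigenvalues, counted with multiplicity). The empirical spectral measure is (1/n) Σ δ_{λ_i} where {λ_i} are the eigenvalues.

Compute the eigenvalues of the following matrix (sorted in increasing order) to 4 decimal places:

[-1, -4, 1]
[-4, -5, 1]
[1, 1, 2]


Since M is real symmetric, all three eigenvalues are real; they are the roots of det(λI − M) = λ³ − (tr M) λ² + s λ − det M, where s is the sum of the principal 2×2 minors.
tr M = -1 + (-5) + 2 = -4.
s = ((-1)·(-5) − (-4)²) + ((-1)·2 − 1²) + ((-5)·2 − 1²) = -11 + (-3) + (-11) = -25.
det M (expand along row 1) = (-1)·(-11) − (-4)·(-9) + 1·1 = -24.
Characteristic polynomial: λ³ + 4λ² − 25λ + 24 = 0.
Substitute λ = y + (tr M)/3 = y − 1.333333 to remove the quadratic term: y³ + p·y + q = 0 with p = s − (tr M)²/3 = -30.333333 and q = −2(tr M)³/27 + (tr M)·s/3 − det M = 62.074074.
Three real roots ⇒ use the trigonometric (Viète) form: r = 2√(−p/3) = 6.359595, φ = arccos(3q/(p·r)) = arccos(-0.965344) = 2.877553 rad.
y_k = r·cos(φ/3 − 2πk/3) for k = 0, 1, 2 gives y = 3.651603, 2.683376, -6.334979.
λ_k = y_k − 1.333333 gives λ = 2.3183, 1.3500, -7.6683 (check: the sum is -4.0000 = tr M).

Eigenvalues sorted in increasing order: [-7.6683, 1.3500, 2.3183].


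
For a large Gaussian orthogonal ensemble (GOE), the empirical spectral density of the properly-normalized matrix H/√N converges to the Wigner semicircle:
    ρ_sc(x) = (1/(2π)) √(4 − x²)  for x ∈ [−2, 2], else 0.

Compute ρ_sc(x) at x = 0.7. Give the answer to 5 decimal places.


ρ_sc(x) = (1/(2π)) √(4 − x²). With x = 0.7:
  4 − x² = 4 − (0.7)² = 4 − 0.490000 = 3.510000.
  √(4 − x²) = 1.873499.
  1/(2π) = 0.159155.
  ρ_sc(0.7) = 0.159155 · 1.873499 = 0.298177.

Rounded to 5 decimal places: ρ_sc(0.7) ≈ 0.29818.


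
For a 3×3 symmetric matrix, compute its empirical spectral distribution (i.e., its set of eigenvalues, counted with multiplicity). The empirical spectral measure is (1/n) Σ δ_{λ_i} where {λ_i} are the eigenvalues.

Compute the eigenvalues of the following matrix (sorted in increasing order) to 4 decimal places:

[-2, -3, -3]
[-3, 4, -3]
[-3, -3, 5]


Since M is real symmetric, all three eigenvalues are real; they are the roots of det(λI − M) = λ³ − (tr M) λ² + s λ − det M, where s is the sum of the principal 2×2 minors.
tr M = -2 + 4 + 5 = 7.
s = ((-2)·4 − (-3)²) + ((-2)·5 − (-3)²) + (4·5 − (-3)²) = -17 + (-19) + 11 = -25.
det M (expand along row 1) = (-2)·11 − (-3)·(-24) + (-3)·21 = -157.
Characteristic polynomial: λ³ − 7λ² − 25λ + 157 = 0.
Substitute λ = y + (tr M)/3 = y + 2.333333 to remove the quadratic term: y³ + p·y + q = 0 with p = s − (tr M)²/3 = -41.333333 and q = −2(tr M)³/27 + (tr M)·s/3 − det M = 73.259259.
Three real roots ⇒ use the trigonometric (Viète) form: r = 2√(−p/3) = 7.423686, φ = arccos(3q/(p·r)) = arccos(-0.716249) = 2.369208 rad.
y_k = r·cos(φ/3 − 2πk/3) for k = 0, 1, 2 gives y = 5.226519, 1.952478, -7.178997.
λ_k = y_k + 2.333333 gives λ = 7.5599, 4.2858, -4.8457 (check: the sum is 7.0000 = tr M).

Eigenvalues sorted in increasing order: [-4.8457, 4.2858, 7.5599].
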